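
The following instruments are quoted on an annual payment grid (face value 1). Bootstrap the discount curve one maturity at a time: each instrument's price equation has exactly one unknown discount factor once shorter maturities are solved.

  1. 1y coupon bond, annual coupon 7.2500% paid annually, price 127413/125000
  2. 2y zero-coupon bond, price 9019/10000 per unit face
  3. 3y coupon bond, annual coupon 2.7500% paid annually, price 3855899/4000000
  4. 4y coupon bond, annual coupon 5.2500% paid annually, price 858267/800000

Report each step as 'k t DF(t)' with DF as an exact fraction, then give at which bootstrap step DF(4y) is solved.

step 1 [1y] bond c/1=29/400: DF=(127413/125000 − 29/400·(0))/(1+29/400) = 594/625 ≈ 0.950400
step 2 [2y] zero: DF = P = 9019/10000 ≈ 0.901900
step 3 [3y] bond c/1=11/400: DF=(3855899/4000000 − 11/400·(0.950400+0.901900))/(1+11/400) = 4443/5000 ≈ 0.888600
step 4 [4y] bond c/1=21/400: DF=(858267/800000 − 21/400·(0.950400+0.901900+0.888600))/(1+21/400) = 4413/5000 ≈ 0.882600

1 1 594/625
2 2 9019/10000
3 3 4443/5000
4 4 4413/5000
DF(4y) is solved at step 4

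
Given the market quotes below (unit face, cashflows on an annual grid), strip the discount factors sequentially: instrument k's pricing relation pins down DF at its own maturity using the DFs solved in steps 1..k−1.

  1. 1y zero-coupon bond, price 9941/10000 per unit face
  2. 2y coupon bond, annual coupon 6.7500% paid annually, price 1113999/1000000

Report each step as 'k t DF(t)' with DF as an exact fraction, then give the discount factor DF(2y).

step 1 [1y] zero: DF = P = 9941/10000 ≈ 0.994100
step 2 [2y] bond c/1=27/400: DF=(1113999/1000000 − 27/400·(0.994100))/(1+27/400) = 9807/10000 ≈ 0.980700

1 1 9941/10000
2 2 9807/10000
DF(2y) = 9807/10000 ≈ 0.980700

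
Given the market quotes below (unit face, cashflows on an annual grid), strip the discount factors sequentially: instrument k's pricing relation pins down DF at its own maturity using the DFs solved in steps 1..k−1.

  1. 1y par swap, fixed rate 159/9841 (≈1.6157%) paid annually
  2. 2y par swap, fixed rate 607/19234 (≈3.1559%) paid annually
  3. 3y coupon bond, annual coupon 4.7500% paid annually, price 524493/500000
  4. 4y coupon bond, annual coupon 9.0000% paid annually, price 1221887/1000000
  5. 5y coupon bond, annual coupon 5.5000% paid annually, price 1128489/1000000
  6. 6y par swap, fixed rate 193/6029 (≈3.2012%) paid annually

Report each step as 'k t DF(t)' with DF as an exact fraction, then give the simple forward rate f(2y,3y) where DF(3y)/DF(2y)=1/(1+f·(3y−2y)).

1 1 9841/10000
2 2 9393/10000
3 3 4571/5000
4 4 8867/10000
5 5 1751/2000
6 6 8263/10000
f(2y,3y) = ((9393/10000)/(4571/5000) − 1)/(1) = 251/9142 ≈ 2.7456%

step 1 [1y] swap r/1=159/9841: DF=(1 − 159/9841·(0))/(1+159/9841) = 9841/10000 ≈ 0.984100
step 2 [2y] swap r/1=607/19234: DF=(1 − 607/19234·(0.984100))/(1+607/19234) = 9393/10000 ≈ 0.939300
step 3 [3y] bond c/1=19/400: DF=(524493/500000 − 19/400·(0.984100+0.939300))/(1+19/400) = 4571/5000 ≈ 0.914200
step 4 [4y] bond c/1=9/100: DF=(1221887/1000000 − 9/100·(0.984100+0.939300+0.914200))/(1+9/100) = 8867/10000 ≈ 0.886700
step 5 [5y] bond c/1=11/200: DF=(1128489/1000000 − 11/200·(0.984100+0.939300+0.914200+0.886700))/(1+11/200) = 1751/2000 ≈ 0.875500
step 6 [6y] swap r/1=193/6029: DF=(1 − 193/6029·(0.984100+0.939300+0.914200+0.886700+0.875500))/(1+193/6029) = 8263/10000 ≈ 0.826300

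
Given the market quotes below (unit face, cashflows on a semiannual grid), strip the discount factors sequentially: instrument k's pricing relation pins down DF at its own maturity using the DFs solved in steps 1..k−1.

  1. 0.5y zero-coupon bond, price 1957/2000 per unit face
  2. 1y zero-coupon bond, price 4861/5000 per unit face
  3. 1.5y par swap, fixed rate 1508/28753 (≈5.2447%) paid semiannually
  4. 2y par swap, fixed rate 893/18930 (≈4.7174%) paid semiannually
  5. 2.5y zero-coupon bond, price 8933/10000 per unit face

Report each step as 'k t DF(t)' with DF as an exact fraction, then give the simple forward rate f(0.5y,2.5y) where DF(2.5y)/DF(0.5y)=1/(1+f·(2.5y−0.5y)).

step 1 [0.5y] zero: DF = P = 1957/2000 ≈ 0.978500
step 2 [1y] zero: DF = P = 4861/5000 ≈ 0.972200
step 3 [1.5y] swap r/2=754/28753: DF=(1 − 754/28753·(0.978500+0.972200))/(1+754/28753) = 4623/5000 ≈ 0.924600
step 4 [2y] swap r/2=893/37860: DF=(1 − 893/37860·(0.978500+0.972200+0.924600))/(1+893/37860) = 9107/10000 ≈ 0.910700
step 5 [2.5y] zero: DF = P = 8933/10000 ≈ 0.893300

1 1/2 1957/2000
2 1 4861/5000
3 3/2 4623/5000
4 2 9107/10000
5 5/2 8933/10000
f(0.5y,2.5y) = ((1957/2000)/(8933/10000) − 1)/(2) = 426/8933 ≈ 4.7688%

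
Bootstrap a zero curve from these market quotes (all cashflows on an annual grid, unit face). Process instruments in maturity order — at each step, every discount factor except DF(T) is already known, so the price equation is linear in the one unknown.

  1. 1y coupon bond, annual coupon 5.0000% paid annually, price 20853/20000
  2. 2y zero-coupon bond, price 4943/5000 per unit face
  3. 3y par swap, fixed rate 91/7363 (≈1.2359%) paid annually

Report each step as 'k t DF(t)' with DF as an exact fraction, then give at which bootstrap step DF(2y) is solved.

step 1 [1y] bond c/1=1/20: DF=(20853/20000 − 1/20·(0))/(1+1/20) = 993/1000 ≈ 0.993000
step 2 [2y] zero: DF = P = 4943/5000 ≈ 0.988600
step 3 [3y] swap r/1=91/7363: DF=(1 − 91/7363·(0.993000+0.988600))/(1+91/7363) = 2409/2500 ≈ 0.963600

1 1 993/1000
2 2 4943/5000
3 3 2409/2500
DF(2y) is solved at step 2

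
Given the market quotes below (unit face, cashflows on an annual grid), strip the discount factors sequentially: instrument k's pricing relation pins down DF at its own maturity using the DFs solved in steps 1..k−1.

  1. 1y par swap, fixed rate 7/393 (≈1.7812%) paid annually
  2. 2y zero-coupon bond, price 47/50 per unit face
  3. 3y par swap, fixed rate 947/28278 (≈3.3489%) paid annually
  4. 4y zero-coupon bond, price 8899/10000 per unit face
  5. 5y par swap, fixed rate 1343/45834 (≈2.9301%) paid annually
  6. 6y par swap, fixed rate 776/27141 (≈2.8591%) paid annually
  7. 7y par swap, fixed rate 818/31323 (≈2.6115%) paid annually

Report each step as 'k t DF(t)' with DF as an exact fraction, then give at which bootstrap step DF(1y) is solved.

1 1 393/400
2 2 47/50
3 3 9053/10000
4 4 8899/10000
5 5 8657/10000
6 6 528/625
7 7 2091/2500
DF(1y) is solved at step 1

step 1 [1y] swap r/1=7/393: DF=(1 − 7/393·(0))/(1+7/393) = 393/400 ≈ 0.982500
step 2 [2y] zero: DF = P = 47/50 ≈ 0.940000
step 3 [3y] swap r/1=947/28278: DF=(1 − 947/28278·(0.982500+0.940000))/(1+947/28278) = 9053/10000 ≈ 0.905300
step 4 [4y] zero: DF = P = 8899/10000 ≈ 0.889900
step 5 [5y] swap r/1=1343/45834: DF=(1 − 1343/45834·(0.982500+0.940000+0.905300+0.889900))/(1+1343/45834) = 8657/10000 ≈ 0.865700
step 6 [6y] swap r/1=776/27141: DF=(1 − 776/27141·(0.982500+0.940000+0.905300+0.889900+0.865700))/(1+776/27141) = 528/625 ≈ 0.844800
step 7 [7y] swap r/1=818/31323: DF=(1 − 818/31323·(0.982500+0.940000+0.905300+0.889900+0.865700+0.844800))/(1+818/31323) = 2091/2500 ≈ 0.836400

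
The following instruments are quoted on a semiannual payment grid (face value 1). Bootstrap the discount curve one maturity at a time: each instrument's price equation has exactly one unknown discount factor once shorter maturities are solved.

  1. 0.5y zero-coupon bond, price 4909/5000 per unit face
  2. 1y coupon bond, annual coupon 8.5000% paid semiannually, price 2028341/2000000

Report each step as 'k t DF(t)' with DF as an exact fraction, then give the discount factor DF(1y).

1 1/2 4909/5000
2 1 583/625
DF(1y) = 583/625 ≈ 0.932800

step 1 [0.5y] zero: DF = P = 4909/5000 ≈ 0.981800
step 2 [1y] bond c/2=17/400: DF=(2028341/2000000 − 17/400·(0.981800))/(1+17/400) = 583/625 ≈ 0.932800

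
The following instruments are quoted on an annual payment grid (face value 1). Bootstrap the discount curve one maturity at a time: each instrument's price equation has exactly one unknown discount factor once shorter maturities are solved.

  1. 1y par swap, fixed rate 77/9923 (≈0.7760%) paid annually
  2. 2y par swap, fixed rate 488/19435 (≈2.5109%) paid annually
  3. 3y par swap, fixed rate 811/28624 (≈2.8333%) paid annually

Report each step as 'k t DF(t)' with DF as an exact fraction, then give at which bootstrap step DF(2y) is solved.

1 1 9923/10000
2 2 1189/1250
3 3 9189/10000
DF(2y) is solved at step 2

step 1 [1y] swap r/1=77/9923: DF=(1 − 77/9923·(0))/(1+77/9923) = 9923/10000 ≈ 0.992300
step 2 [2y] swap r/1=488/19435: DF=(1 − 488/19435·(0.992300))/(1+488/19435) = 1189/1250 ≈ 0.951200
step 3 [3y] swap r/1=811/28624: DF=(1 − 811/28624·(0.992300+0.951200))/(1+811/28624) = 9189/10000 ≈ 0.918900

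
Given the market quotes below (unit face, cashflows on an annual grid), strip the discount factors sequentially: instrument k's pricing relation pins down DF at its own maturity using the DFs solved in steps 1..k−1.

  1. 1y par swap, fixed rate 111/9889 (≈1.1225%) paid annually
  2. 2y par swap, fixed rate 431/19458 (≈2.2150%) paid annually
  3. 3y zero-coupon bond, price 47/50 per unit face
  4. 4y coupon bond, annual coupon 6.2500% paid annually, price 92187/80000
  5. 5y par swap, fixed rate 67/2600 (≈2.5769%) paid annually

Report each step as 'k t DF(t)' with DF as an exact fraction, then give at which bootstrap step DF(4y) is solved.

1 1 9889/10000
2 2 9569/10000
3 3 47/50
4 4 2287/2500
5 5 4397/5000
DF(4y) is solved at step 4

step 1 [1y] swap r/1=111/9889: DF=(1 − 111/9889·(0))/(1+111/9889) = 9889/10000 ≈ 0.988900
step 2 [2y] swap r/1=431/19458: DF=(1 − 431/19458·(0.988900))/(1+431/19458) = 9569/10000 ≈ 0.956900
step 3 [3y] zero: DF = P = 47/50 ≈ 0.940000
step 4 [4y] bond c/1=1/16: DF=(92187/80000 − 1/16·(0.988900+0.956900+0.940000))/(1+1/16) = 2287/2500 ≈ 0.914800
step 5 [5y] swap r/1=67/2600: DF=(1 − 67/2600·(0.988900+0.956900+0.940000+0.914800))/(1+67/2600) = 4397/5000 ≈ 0.879400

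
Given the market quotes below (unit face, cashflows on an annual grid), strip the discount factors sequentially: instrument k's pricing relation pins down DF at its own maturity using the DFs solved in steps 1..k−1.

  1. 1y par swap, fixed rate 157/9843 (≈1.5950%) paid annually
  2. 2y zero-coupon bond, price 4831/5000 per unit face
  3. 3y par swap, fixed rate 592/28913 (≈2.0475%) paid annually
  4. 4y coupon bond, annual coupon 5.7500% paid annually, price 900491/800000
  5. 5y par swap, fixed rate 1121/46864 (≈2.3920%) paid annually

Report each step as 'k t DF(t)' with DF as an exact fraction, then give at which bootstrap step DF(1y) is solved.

step 1 [1y] swap r/1=157/9843: DF=(1 − 157/9843·(0))/(1+157/9843) = 9843/10000 ≈ 0.984300
step 2 [2y] zero: DF = P = 4831/5000 ≈ 0.966200
step 3 [3y] swap r/1=592/28913: DF=(1 − 592/28913·(0.984300+0.966200))/(1+592/28913) = 588/625 ≈ 0.940800
step 4 [4y] bond c/1=23/400: DF=(900491/800000 − 23/400·(0.984300+0.966200+0.940800))/(1+23/400) = 567/625 ≈ 0.907200
step 5 [5y] swap r/1=1121/46864: DF=(1 − 1121/46864·(0.984300+0.966200+0.940800+0.907200))/(1+1121/46864) = 8879/10000 ≈ 0.887900

1 1 9843/10000
2 2 4831/5000
3 3 588/625
4 4 567/625
5 5 8879/10000
DF(1y) is solved at step 1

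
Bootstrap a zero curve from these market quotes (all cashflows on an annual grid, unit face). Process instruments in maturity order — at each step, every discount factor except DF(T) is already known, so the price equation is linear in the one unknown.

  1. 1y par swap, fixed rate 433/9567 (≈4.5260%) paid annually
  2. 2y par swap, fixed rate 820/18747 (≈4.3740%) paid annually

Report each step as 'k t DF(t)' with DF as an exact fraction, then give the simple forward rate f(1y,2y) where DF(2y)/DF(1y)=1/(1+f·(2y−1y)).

1 1 9567/10000
2 2 459/500
f(1y,2y) = ((9567/10000)/(459/500) − 1)/(1) = 43/1020 ≈ 4.2157%

step 1 [1y] swap r/1=433/9567: DF=(1 − 433/9567·(0))/(1+433/9567) = 9567/10000 ≈ 0.956700
step 2 [2y] swap r/1=820/18747: DF=(1 − 820/18747·(0.956700))/(1+820/18747) = 459/500 ≈ 0.918000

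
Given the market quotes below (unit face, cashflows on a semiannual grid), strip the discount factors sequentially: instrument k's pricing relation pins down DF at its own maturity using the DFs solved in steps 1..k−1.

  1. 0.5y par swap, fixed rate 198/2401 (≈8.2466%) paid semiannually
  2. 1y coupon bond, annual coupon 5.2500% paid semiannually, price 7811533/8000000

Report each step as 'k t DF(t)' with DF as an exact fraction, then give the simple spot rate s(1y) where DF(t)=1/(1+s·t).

step 1 [0.5y] swap r/2=99/2401: DF=(1 − 99/2401·(0))/(1+99/2401) = 2401/2500 ≈ 0.960400
step 2 [1y] bond c/2=21/800: DF=(7811533/8000000 − 21/800·(0.960400))/(1+21/800) = 9269/10000 ≈ 0.926900

1 1/2 2401/2500
2 1 9269/10000
s(1y) = (1/(9269/10000) − 1)/(1) = 731/9269 ≈ 7.8865%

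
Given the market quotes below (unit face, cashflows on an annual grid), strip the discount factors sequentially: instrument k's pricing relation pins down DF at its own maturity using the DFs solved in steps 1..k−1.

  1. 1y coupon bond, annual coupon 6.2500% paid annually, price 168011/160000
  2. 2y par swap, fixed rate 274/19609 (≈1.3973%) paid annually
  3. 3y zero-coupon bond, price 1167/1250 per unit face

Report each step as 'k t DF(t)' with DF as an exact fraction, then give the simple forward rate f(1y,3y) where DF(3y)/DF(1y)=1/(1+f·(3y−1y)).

1 1 9883/10000
2 2 4863/5000
3 3 1167/1250
f(1y,3y) = ((9883/10000)/(1167/1250) − 1)/(2) = 547/18672 ≈ 2.9295%

step 1 [1y] bond c/1=1/16: DF=(168011/160000 − 1/16·(0))/(1+1/16) = 9883/10000 ≈ 0.988300
step 2 [2y] swap r/1=274/19609: DF=(1 − 274/19609·(0.988300))/(1+274/19609) = 4863/5000 ≈ 0.972600
step 3 [3y] zero: DF = P = 1167/1250 ≈ 0.933600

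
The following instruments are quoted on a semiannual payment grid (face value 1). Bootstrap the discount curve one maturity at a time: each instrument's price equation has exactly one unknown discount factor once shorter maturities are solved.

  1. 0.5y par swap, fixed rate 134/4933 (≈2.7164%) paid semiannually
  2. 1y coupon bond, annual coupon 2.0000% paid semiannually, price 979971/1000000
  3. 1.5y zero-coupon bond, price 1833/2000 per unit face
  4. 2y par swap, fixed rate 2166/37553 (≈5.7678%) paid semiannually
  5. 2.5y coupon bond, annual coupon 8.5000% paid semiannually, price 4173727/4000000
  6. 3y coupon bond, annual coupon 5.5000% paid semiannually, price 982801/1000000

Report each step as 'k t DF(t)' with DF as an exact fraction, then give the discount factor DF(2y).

step 1 [0.5y] swap r/2=67/4933: DF=(1 − 67/4933·(0))/(1+67/4933) = 4933/5000 ≈ 0.986600
step 2 [1y] bond c/2=1/100: DF=(979971/1000000 − 1/100·(0.986600))/(1+1/100) = 1921/2000 ≈ 0.960500
step 3 [1.5y] zero: DF = P = 1833/2000 ≈ 0.916500
step 4 [2y] swap r/2=1083/37553: DF=(1 − 1083/37553·(0.986600+0.960500+0.916500))/(1+1083/37553) = 8917/10000 ≈ 0.891700
step 5 [2.5y] bond c/2=17/400: DF=(4173727/4000000 − 17/400·(0.986600+0.960500+0.916500+0.891700))/(1+17/400) = 4239/5000 ≈ 0.847800
step 6 [3y] bond c/2=11/400: DF=(982801/1000000 − 11/400·(0.986600+0.960500+0.916500+0.891700+0.847800))/(1+11/400) = 8333/10000 ≈ 0.833300

1 1/2 4933/5000
2 1 1921/2000
3 3/2 1833/2000
4 2 8917/10000
5 5/2 4239/5000
6 3 8333/10000
DF(2y) = 8917/10000 ≈ 0.891700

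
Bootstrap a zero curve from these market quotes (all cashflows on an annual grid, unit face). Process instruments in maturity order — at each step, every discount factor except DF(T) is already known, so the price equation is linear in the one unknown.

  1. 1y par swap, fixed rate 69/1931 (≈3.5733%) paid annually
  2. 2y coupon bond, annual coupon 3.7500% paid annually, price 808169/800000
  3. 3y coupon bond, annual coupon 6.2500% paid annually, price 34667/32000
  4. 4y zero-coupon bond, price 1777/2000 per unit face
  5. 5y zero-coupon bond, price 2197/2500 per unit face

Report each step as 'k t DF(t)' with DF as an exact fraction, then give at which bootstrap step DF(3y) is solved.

1 1 1931/2000
2 2 2347/2500
3 3 2269/2500
4 4 1777/2000
5 5 2197/2500
DF(3y) is solved at step 3

step 1 [1y] swap r/1=69/1931: DF=(1 − 69/1931·(0))/(1+69/1931) = 1931/2000 ≈ 0.965500
step 2 [2y] bond c/1=3/80: DF=(808169/800000 − 3/80·(0.965500))/(1+3/80) = 2347/2500 ≈ 0.938800
step 3 [3y] bond c/1=1/16: DF=(34667/32000 − 1/16·(0.965500+0.938800))/(1+1/16) = 2269/2500 ≈ 0.907600
step 4 [4y] zero: DF = P = 1777/2000 ≈ 0.888500
step 5 [5y] zero: DF = P = 2197/2500 ≈ 0.878800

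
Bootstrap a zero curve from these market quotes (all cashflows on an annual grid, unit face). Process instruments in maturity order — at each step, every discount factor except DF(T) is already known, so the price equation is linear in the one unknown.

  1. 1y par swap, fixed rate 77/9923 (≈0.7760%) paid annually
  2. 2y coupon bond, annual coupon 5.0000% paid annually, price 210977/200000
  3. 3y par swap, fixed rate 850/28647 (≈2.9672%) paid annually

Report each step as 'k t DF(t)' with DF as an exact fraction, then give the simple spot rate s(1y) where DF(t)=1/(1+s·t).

step 1 [1y] swap r/1=77/9923: DF=(1 − 77/9923·(0))/(1+77/9923) = 9923/10000 ≈ 0.992300
step 2 [2y] bond c/1=1/20: DF=(210977/200000 − 1/20·(0.992300))/(1+1/20) = 4787/5000 ≈ 0.957400
step 3 [3y] swap r/1=850/28647: DF=(1 − 850/28647·(0.992300+0.957400))/(1+850/28647) = 183/200 ≈ 0.915000

1 1 9923/10000
2 2 4787/5000
3 3 183/200
s(1y) = (1/(9923/10000) − 1)/(1) = 77/9923 ≈ 0.7760%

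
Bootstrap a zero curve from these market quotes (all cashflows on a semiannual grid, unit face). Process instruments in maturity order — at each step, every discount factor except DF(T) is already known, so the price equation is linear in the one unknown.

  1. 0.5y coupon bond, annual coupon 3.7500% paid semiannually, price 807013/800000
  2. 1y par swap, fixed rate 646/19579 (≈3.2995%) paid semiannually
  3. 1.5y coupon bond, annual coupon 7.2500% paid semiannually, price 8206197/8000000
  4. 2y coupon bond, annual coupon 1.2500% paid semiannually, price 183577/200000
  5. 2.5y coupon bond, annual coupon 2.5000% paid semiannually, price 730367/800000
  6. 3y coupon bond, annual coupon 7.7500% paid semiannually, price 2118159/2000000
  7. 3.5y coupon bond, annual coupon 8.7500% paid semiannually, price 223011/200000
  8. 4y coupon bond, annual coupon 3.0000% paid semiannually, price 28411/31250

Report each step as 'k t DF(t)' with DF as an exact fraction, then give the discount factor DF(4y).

step 1 [0.5y] bond c/2=3/160: DF=(807013/800000 − 3/160·(0))/(1+3/160) = 4951/5000 ≈ 0.990200
step 2 [1y] swap r/2=323/19579: DF=(1 − 323/19579·(0.990200))/(1+323/19579) = 9677/10000 ≈ 0.967700
step 3 [1.5y] bond c/2=29/800: DF=(8206197/8000000 − 29/800·(0.990200+0.967700))/(1+29/800) = 4607/5000 ≈ 0.921400
step 4 [2y] bond c/2=1/160: DF=(183577/200000 − 1/160·(0.990200+0.967700+0.921400))/(1+1/160) = 8943/10000 ≈ 0.894300
step 5 [2.5y] bond c/2=1/80: DF=(730367/800000 − 1/80·(0.990200+0.967700+0.921400+0.894300))/(1+1/80) = 8551/10000 ≈ 0.855100
step 6 [3y] bond c/2=31/800: DF=(2118159/2000000 − 31/800·(0.990200+0.967700+0.921400+0.894300+0.855100))/(1+31/800) = 8469/10000 ≈ 0.846900
step 7 [3.5y] bond c/2=7/160: DF=(223011/200000 − 7/160·(0.990200+0.967700+0.921400+0.894300+0.855100+0.846900))/(1+7/160) = 2097/2500 ≈ 0.838800
step 8 [4y] bond c/2=3/200: DF=(28411/31250 − 3/200·(0.990200+0.967700+0.921400+0.894300+0.855100+0.846900+0.838800))/(1+3/200) = 1003/1250 ≈ 0.802400

1 1/2 4951/5000
2 1 9677/10000
3 3/2 4607/5000
4 2 8943/10000
5 5/2 8551/10000
6 3 8469/10000
7 7/2 2097/2500
8 4 1003/1250
DF(4y) = 1003/1250 ≈ 0.802400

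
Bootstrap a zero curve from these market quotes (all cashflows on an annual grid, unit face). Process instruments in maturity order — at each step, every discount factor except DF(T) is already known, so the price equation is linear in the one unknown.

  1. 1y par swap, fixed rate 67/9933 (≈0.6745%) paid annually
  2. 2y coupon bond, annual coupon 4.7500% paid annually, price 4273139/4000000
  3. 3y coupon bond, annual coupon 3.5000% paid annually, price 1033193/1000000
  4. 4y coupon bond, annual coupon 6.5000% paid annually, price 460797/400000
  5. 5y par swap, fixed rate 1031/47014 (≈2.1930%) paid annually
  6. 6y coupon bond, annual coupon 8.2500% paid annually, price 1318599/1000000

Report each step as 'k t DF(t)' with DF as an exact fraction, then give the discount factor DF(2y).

step 1 [1y] swap r/1=67/9933: DF=(1 − 67/9933·(0))/(1+67/9933) = 9933/10000 ≈ 0.993300
step 2 [2y] bond c/1=19/400: DF=(4273139/4000000 − 19/400·(0.993300))/(1+19/400) = 2437/2500 ≈ 0.974800
step 3 [3y] bond c/1=7/200: DF=(1033193/1000000 − 7/200·(0.993300+0.974800))/(1+7/200) = 9317/10000 ≈ 0.931700
step 4 [4y] bond c/1=13/200: DF=(460797/400000 − 13/200·(0.993300+0.974800+0.931700))/(1+13/200) = 9047/10000 ≈ 0.904700
step 5 [5y] swap r/1=1031/47014: DF=(1 − 1031/47014·(0.993300+0.974800+0.931700+0.904700))/(1+1031/47014) = 8969/10000 ≈ 0.896900
step 6 [6y] bond c/1=33/400: DF=(1318599/1000000 − 33/400·(0.993300+0.974800+0.931700+0.904700+0.896900))/(1+33/400) = 4299/5000 ≈ 0.859800

1 1 9933/10000
2 2 2437/2500
3 3 9317/10000
4 4 9047/10000
5 5 8969/10000
6 6 4299/5000
DF(2y) = 2437/2500 ≈ 0.974800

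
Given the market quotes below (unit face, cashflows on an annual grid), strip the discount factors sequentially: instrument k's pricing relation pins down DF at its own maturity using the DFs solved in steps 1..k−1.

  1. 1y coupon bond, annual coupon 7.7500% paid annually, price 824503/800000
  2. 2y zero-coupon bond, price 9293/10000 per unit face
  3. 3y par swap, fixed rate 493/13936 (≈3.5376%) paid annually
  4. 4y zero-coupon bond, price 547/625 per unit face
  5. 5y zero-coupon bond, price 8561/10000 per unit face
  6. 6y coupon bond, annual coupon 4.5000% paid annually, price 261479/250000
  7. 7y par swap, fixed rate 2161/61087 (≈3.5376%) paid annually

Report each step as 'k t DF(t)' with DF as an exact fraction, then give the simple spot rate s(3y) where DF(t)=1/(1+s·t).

1 1 1913/2000
2 2 9293/10000
3 3 4507/5000
4 4 547/625
5 5 8561/10000
6 6 8063/10000
7 7 7839/10000
s(3y) = (1/(4507/5000) − 1)/(3) = 493/13521 ≈ 3.6462%

step 1 [1y] bond c/1=31/400: DF=(824503/800000 − 31/400·(0))/(1+31/400) = 1913/2000 ≈ 0.956500
step 2 [2y] zero: DF = P = 9293/10000 ≈ 0.929300
step 3 [3y] swap r/1=493/13936: DF=(1 − 493/13936·(0.956500+0.929300))/(1+493/13936) = 4507/5000 ≈ 0.901400
step 4 [4y] zero: DF = P = 547/625 ≈ 0.875200
step 5 [5y] zero: DF = P = 8561/10000 ≈ 0.856100
step 6 [6y] bond c/1=9/200: DF=(261479/250000 − 9/200·(0.956500+0.929300+0.901400+0.875200+0.856100))/(1+9/200) = 8063/10000 ≈ 0.806300
step 7 [7y] swap r/1=2161/61087: DF=(1 − 2161/61087·(0.956500+0.929300+0.901400+0.875200+0.856100+0.806300))/(1+2161/61087) = 7839/10000 ≈ 0.783900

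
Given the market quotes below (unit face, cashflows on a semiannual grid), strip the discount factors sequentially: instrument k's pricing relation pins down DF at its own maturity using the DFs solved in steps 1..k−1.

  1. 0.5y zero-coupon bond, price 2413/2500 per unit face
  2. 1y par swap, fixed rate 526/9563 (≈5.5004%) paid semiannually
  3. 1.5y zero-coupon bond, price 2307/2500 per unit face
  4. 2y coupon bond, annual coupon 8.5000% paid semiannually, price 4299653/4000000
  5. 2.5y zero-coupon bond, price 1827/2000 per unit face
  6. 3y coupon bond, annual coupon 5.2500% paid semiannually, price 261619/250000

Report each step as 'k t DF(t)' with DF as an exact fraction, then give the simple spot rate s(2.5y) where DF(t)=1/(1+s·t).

1 1/2 2413/2500
2 1 4737/5000
3 3/2 2307/2500
4 2 1831/2000
5 5/2 1827/2000
6 3 2251/2500
s(2.5y) = (1/(1827/2000) − 1)/(5/2) = 346/9135 ≈ 3.7876%

step 1 [0.5y] zero: DF = P = 2413/2500 ≈ 0.965200
step 2 [1y] swap r/2=263/9563: DF=(1 − 263/9563·(0.965200))/(1+263/9563) = 4737/5000 ≈ 0.947400
step 3 [1.5y] zero: DF = P = 2307/2500 ≈ 0.922800
step 4 [2y] bond c/2=17/400: DF=(4299653/4000000 − 17/400·(0.965200+0.947400+0.922800))/(1+17/400) = 1831/2000 ≈ 0.915500
step 5 [2.5y] zero: DF = P = 1827/2000 ≈ 0.913500
step 6 [3y] bond c/2=21/800: DF=(261619/250000 − 21/800·(0.965200+0.947400+0.922800+0.915500+0.913500))/(1+21/800) = 2251/2500 ≈ 0.900400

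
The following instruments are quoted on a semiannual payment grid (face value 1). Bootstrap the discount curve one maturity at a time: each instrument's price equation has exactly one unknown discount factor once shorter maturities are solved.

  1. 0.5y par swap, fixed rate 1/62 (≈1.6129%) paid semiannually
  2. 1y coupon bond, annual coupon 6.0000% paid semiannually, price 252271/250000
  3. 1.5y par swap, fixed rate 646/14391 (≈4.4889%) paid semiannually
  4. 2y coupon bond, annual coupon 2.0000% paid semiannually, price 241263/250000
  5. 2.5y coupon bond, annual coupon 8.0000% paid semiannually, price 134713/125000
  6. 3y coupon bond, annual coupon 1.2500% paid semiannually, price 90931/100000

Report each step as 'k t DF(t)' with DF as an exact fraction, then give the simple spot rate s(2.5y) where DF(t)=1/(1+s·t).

1 1/2 124/125
2 1 2377/2500
3 3/2 4677/5000
4 2 927/1000
5 5/2 8899/10000
6 3 1749/2000
s(2.5y) = (1/(8899/10000) − 1)/(5/2) = 2202/44495 ≈ 4.9489%

step 1 [0.5y] swap r/2=1/124: DF=(1 − 1/124·(0))/(1+1/124) = 124/125 ≈ 0.992000
step 2 [1y] bond c/2=3/100: DF=(252271/250000 − 3/100·(0.992000))/(1+3/100) = 2377/2500 ≈ 0.950800
step 3 [1.5y] swap r/2=323/14391: DF=(1 − 323/14391·(0.992000+0.950800))/(1+323/14391) = 4677/5000 ≈ 0.935400
step 4 [2y] bond c/2=1/100: DF=(241263/250000 − 1/100·(0.992000+0.950800+0.935400))/(1+1/100) = 927/1000 ≈ 0.927000
step 5 [2.5y] bond c/2=1/25: DF=(134713/125000 − 1/25·(0.992000+0.950800+0.935400+0.927000))/(1+1/25) = 8899/10000 ≈ 0.889900
step 6 [3y] bond c/2=1/160: DF=(90931/100000 − 1/160·(0.992000+0.950800+0.935400+0.927000+0.889900))/(1+1/160) = 1749/2000 ≈ 0.874500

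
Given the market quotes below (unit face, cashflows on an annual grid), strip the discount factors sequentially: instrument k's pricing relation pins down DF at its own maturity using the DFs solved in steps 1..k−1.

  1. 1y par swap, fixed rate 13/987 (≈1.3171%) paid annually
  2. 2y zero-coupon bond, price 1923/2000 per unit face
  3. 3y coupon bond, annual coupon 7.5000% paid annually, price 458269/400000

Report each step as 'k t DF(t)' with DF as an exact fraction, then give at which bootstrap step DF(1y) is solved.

step 1 [1y] swap r/1=13/987: DF=(1 − 13/987·(0))/(1+13/987) = 987/1000 ≈ 0.987000
step 2 [2y] zero: DF = P = 1923/2000 ≈ 0.961500
step 3 [3y] bond c/1=3/40: DF=(458269/400000 − 3/40·(0.987000+0.961500))/(1+3/40) = 4649/5000 ≈ 0.929800

1 1 987/1000
2 2 1923/2000
3 3 4649/5000
DF(1y) is solved at step 1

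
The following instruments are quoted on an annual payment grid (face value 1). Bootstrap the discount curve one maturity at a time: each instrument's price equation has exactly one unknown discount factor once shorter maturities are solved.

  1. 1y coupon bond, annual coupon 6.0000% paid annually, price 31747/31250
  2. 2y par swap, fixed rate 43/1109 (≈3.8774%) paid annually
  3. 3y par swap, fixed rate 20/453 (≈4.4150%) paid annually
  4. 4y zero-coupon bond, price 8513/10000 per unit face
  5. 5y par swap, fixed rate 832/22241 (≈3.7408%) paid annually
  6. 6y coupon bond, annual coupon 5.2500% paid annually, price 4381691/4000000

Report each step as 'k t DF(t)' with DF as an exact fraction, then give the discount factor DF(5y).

step 1 [1y] bond c/1=3/50: DF=(31747/31250 − 3/50·(0))/(1+3/50) = 599/625 ≈ 0.958400
step 2 [2y] swap r/1=43/1109: DF=(1 − 43/1109·(0.958400))/(1+43/1109) = 9269/10000 ≈ 0.926900
step 3 [3y] swap r/1=20/453: DF=(1 − 20/453·(0.958400+0.926900))/(1+20/453) = 439/500 ≈ 0.878000
step 4 [4y] zero: DF = P = 8513/10000 ≈ 0.851300
step 5 [5y] swap r/1=832/22241: DF=(1 − 832/22241·(0.958400+0.926900+0.878000+0.851300))/(1+832/22241) = 521/625 ≈ 0.833600
step 6 [6y] bond c/1=21/400: DF=(4381691/4000000 − 21/400·(0.958400+0.926900+0.878000+0.851300+0.833600))/(1+21/400) = 8189/10000 ≈ 0.818900

1 1 599/625
2 2 9269/10000
3 3 439/500
4 4 8513/10000
5 5 521/625
6 6 8189/10000
DF(5y) = 521/625 ≈ 0.833600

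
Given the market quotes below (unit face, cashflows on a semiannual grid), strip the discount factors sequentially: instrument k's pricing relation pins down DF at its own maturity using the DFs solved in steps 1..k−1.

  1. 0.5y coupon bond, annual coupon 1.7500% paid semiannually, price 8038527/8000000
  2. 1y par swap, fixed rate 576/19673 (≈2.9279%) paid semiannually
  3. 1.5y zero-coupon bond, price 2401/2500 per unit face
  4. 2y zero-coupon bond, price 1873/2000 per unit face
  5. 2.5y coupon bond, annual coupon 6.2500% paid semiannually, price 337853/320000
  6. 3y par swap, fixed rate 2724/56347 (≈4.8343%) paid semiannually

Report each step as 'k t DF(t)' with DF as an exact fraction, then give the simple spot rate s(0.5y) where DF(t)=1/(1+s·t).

1 1/2 9961/10000
2 1 607/625
3 3/2 2401/2500
4 2 1873/2000
5 5/2 9067/10000
6 3 4319/5000
s(0.5y) = (1/(9961/10000) − 1)/(1/2) = 78/9961 ≈ 0.7831%

step 1 [0.5y] bond c/2=7/800: DF=(8038527/8000000 − 7/800·(0))/(1+7/800) = 9961/10000 ≈ 0.996100
step 2 [1y] swap r/2=288/19673: DF=(1 − 288/19673·(0.996100))/(1+288/19673) = 607/625 ≈ 0.971200
step 3 [1.5y] zero: DF = P = 2401/2500 ≈ 0.960400
step 4 [2y] zero: DF = P = 1873/2000 ≈ 0.936500
step 5 [2.5y] bond c/2=1/32: DF=(337853/320000 − 1/32·(0.996100+0.971200+0.960400+0.936500))/(1+1/32) = 9067/10000 ≈ 0.906700
step 6 [3y] swap r/2=1362/56347: DF=(1 − 1362/56347·(0.996100+0.971200+0.960400+0.936500+0.906700))/(1+1362/56347) = 4319/5000 ≈ 0.863800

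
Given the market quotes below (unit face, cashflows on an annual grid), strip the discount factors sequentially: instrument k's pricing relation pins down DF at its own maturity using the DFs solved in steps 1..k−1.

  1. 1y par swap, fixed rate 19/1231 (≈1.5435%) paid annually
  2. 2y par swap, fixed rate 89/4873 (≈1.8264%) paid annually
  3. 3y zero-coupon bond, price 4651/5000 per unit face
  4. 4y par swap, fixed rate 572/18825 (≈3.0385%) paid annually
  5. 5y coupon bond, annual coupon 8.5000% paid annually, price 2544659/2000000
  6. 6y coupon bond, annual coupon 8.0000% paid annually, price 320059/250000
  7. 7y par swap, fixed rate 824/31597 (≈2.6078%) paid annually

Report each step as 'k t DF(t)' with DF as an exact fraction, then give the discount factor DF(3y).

1 1 1231/1250
2 2 2411/2500
3 3 4651/5000
4 4 1107/1250
5 5 8777/10000
6 6 1683/2000
7 7 522/625
DF(3y) = 4651/5000 ≈ 0.930200

step 1 [1y] swap r/1=19/1231: DF=(1 − 19/1231·(0))/(1+19/1231) = 1231/1250 ≈ 0.984800
step 2 [2y] swap r/1=89/4873: DF=(1 − 89/4873·(0.984800))/(1+89/4873) = 2411/2500 ≈ 0.964400
step 3 [3y] zero: DF = P = 4651/5000 ≈ 0.930200
step 4 [4y] swap r/1=572/18825: DF=(1 − 572/18825·(0.984800+0.964400+0.930200))/(1+572/18825) = 1107/1250 ≈ 0.885600
step 5 [5y] bond c/1=17/200: DF=(2544659/2000000 − 17/200·(0.984800+0.964400+0.930200+0.885600))/(1+17/200) = 8777/10000 ≈ 0.877700
step 6 [6y] bond c/1=2/25: DF=(320059/250000 − 2/25·(0.984800+0.964400+0.930200+0.885600+0.877700))/(1+2/25) = 1683/2000 ≈ 0.841500
step 7 [7y] swap r/1=824/31597: DF=(1 − 824/31597·(0.984800+0.964400+0.930200+0.885600+0.877700+0.841500))/(1+824/31597) = 522/625 ≈ 0.835200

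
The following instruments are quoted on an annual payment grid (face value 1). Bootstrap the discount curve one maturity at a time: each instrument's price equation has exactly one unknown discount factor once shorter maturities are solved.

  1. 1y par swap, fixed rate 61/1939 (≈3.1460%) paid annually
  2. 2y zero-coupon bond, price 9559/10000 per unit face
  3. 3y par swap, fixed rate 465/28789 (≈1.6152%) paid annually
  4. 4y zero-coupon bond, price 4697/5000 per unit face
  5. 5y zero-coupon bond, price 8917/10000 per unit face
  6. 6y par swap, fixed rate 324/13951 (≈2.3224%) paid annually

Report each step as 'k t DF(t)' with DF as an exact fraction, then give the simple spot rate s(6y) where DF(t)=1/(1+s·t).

step 1 [1y] swap r/1=61/1939: DF=(1 − 61/1939·(0))/(1+61/1939) = 1939/2000 ≈ 0.969500
step 2 [2y] zero: DF = P = 9559/10000 ≈ 0.955900
step 3 [3y] swap r/1=465/28789: DF=(1 − 465/28789·(0.969500+0.955900))/(1+465/28789) = 1907/2000 ≈ 0.953500
step 4 [4y] zero: DF = P = 4697/5000 ≈ 0.939400
step 5 [5y] zero: DF = P = 8917/10000 ≈ 0.891700
step 6 [6y] swap r/1=324/13951: DF=(1 − 324/13951·(0.969500+0.955900+0.953500+0.939400+0.891700))/(1+324/13951) = 544/625 ≈ 0.870400

1 1 1939/2000
2 2 9559/10000
3 3 1907/2000
4 4 4697/5000
5 5 8917/10000
6 6 544/625
s(6y) = (1/(544/625) − 1)/(6) = 27/1088 ≈ 2.4816%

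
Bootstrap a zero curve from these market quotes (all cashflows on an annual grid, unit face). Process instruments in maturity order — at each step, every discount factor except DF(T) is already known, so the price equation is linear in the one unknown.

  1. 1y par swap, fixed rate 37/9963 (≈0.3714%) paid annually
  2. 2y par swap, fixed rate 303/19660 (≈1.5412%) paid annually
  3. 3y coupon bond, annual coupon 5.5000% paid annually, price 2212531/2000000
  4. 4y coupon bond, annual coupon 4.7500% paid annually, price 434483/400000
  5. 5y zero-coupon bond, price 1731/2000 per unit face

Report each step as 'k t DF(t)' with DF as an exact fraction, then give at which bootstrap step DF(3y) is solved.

1 1 9963/10000
2 2 9697/10000
3 3 9461/10000
4 4 9049/10000
5 5 1731/2000
DF(3y) is solved at step 3

step 1 [1y] swap r/1=37/9963: DF=(1 − 37/9963·(0))/(1+37/9963) = 9963/10000 ≈ 0.996300
step 2 [2y] swap r/1=303/19660: DF=(1 − 303/19660·(0.996300))/(1+303/19660) = 9697/10000 ≈ 0.969700
step 3 [3y] bond c/1=11/200: DF=(2212531/2000000 − 11/200·(0.996300+0.969700))/(1+11/200) = 9461/10000 ≈ 0.946100
step 4 [4y] bond c/1=19/400: DF=(434483/400000 − 19/400·(0.996300+0.969700+0.946100))/(1+19/400) = 9049/10000 ≈ 0.904900
step 5 [5y] zero: DF = P = 1731/2000 ≈ 0.865500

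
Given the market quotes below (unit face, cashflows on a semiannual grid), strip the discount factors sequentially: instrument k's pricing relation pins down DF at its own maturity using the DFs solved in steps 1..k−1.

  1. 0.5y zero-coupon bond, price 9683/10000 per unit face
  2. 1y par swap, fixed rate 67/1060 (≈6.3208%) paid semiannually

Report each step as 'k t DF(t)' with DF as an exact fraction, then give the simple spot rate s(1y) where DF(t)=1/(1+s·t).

1 1/2 9683/10000
2 1 9397/10000
s(1y) = (1/(9397/10000) − 1)/(1) = 603/9397 ≈ 6.4169%

step 1 [0.5y] zero: DF = P = 9683/10000 ≈ 0.968300
step 2 [1y] swap r/2=67/2120: DF=(1 − 67/2120·(0.968300))/(1+67/2120) = 9397/10000 ≈ 0.939700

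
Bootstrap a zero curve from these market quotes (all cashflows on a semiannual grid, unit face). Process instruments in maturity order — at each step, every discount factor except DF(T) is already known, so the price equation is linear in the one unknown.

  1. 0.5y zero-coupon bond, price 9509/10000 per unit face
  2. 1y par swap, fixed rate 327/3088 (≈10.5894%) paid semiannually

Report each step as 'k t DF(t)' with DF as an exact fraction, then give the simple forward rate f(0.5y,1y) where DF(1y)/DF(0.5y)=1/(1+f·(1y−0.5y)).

step 1 [0.5y] zero: DF = P = 9509/10000 ≈ 0.950900
step 2 [1y] swap r/2=327/6176: DF=(1 − 327/6176·(0.950900))/(1+327/6176) = 9019/10000 ≈ 0.901900

1 1/2 9509/10000
2 1 9019/10000
f(0.5y,1y) = ((9509/10000)/(9019/10000) − 1)/(1/2) = 980/9019 ≈ 10.8659%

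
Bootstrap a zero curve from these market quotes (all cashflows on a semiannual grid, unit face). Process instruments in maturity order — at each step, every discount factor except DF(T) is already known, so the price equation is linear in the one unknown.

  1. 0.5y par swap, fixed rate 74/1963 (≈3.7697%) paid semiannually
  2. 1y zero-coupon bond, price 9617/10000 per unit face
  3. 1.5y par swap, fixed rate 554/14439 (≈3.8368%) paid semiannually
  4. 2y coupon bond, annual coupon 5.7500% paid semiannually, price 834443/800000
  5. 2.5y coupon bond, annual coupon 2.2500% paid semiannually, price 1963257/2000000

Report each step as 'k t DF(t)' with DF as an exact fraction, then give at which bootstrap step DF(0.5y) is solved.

1 1/2 1963/2000
2 1 9617/10000
3 3/2 4723/5000
4 2 2333/2500
5 5/2 4641/5000
DF(0.5y) is solved at step 1

step 1 [0.5y] swap r/2=37/1963: DF=(1 − 37/1963·(0))/(1+37/1963) = 1963/2000 ≈ 0.981500
step 2 [1y] zero: DF = P = 9617/10000 ≈ 0.961700
step 3 [1.5y] swap r/2=277/14439: DF=(1 − 277/14439·(0.981500+0.961700))/(1+277/14439) = 4723/5000 ≈ 0.944600
step 4 [2y] bond c/2=23/800: DF=(834443/800000 − 23/800·(0.981500+0.961700+0.944600))/(1+23/800) = 2333/2500 ≈ 0.933200
step 5 [2.5y] bond c/2=9/800: DF=(1963257/2000000 − 9/800·(0.981500+0.961700+0.944600+0.933200))/(1+9/800) = 4641/5000 ≈ 0.928200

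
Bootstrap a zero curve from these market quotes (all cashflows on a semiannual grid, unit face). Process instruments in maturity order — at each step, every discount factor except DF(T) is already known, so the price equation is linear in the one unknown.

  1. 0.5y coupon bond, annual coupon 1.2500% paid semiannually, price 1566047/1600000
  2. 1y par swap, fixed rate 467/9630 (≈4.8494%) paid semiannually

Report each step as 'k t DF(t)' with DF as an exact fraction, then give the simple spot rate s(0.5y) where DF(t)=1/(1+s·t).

step 1 [0.5y] bond c/2=1/160: DF=(1566047/1600000 − 1/160·(0))/(1+1/160) = 9727/10000 ≈ 0.972700
step 2 [1y] swap r/2=467/19260: DF=(1 − 467/19260·(0.972700))/(1+467/19260) = 9533/10000 ≈ 0.953300

1 1/2 9727/10000
2 1 9533/10000
s(0.5y) = (1/(9727/10000) − 1)/(1/2) = 546/9727 ≈ 5.6132%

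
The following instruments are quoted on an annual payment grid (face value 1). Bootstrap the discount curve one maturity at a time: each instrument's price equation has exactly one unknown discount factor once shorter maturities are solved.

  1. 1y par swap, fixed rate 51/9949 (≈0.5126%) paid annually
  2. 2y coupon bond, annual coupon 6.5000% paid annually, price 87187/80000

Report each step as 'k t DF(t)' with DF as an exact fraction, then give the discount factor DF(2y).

step 1 [1y] swap r/1=51/9949: DF=(1 − 51/9949·(0))/(1+51/9949) = 9949/10000 ≈ 0.994900
step 2 [2y] bond c/1=13/200: DF=(87187/80000 − 13/200·(0.994900))/(1+13/200) = 4813/5000 ≈ 0.962600

1 1 9949/10000
2 2 4813/5000
DF(2y) = 4813/5000 ≈ 0.962600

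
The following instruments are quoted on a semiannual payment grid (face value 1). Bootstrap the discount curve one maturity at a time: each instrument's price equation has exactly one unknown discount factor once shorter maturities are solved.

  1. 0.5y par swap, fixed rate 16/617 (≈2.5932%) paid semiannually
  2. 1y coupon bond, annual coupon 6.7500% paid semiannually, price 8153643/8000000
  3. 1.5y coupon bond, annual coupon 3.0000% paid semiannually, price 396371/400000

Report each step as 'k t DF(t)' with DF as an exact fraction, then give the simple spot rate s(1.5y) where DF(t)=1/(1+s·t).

1 1/2 617/625
2 1 9537/10000
3 3/2 2369/2500
s(1.5y) = (1/(2369/2500) − 1)/(3/2) = 262/7107 ≈ 3.6865%

step 1 [0.5y] swap r/2=8/617: DF=(1 − 8/617·(0))/(1+8/617) = 617/625 ≈ 0.987200
step 2 [1y] bond c/2=27/800: DF=(8153643/8000000 − 27/800·(0.987200))/(1+27/800) = 9537/10000 ≈ 0.953700
step 3 [1.5y] bond c/2=3/200: DF=(396371/400000 − 3/200·(0.987200+0.953700))/(1+3/200) = 2369/2500 ≈ 0.947600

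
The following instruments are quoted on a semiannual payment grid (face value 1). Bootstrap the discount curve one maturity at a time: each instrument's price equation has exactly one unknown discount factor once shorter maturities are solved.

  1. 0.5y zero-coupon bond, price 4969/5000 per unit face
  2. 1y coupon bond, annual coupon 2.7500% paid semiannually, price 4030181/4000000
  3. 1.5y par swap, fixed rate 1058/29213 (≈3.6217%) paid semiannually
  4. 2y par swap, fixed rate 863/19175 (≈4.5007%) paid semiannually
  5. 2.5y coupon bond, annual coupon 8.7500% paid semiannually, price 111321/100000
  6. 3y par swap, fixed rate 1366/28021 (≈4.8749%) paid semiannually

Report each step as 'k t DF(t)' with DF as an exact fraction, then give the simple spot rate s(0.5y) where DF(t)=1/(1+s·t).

step 1 [0.5y] zero: DF = P = 4969/5000 ≈ 0.993800
step 2 [1y] bond c/2=11/800: DF=(4030181/4000000 − 11/800·(0.993800))/(1+11/800) = 2451/2500 ≈ 0.980400
step 3 [1.5y] swap r/2=529/29213: DF=(1 − 529/29213·(0.993800+0.980400))/(1+529/29213) = 9471/10000 ≈ 0.947100
step 4 [2y] swap r/2=863/38350: DF=(1 − 863/38350·(0.993800+0.980400+0.947100))/(1+863/38350) = 9137/10000 ≈ 0.913700
step 5 [2.5y] bond c/2=7/160: DF=(111321/100000 − 7/160·(0.993800+0.980400+0.947100+0.913700))/(1+7/160) = 4529/5000 ≈ 0.905800
step 6 [3y] swap r/2=683/28021: DF=(1 − 683/28021·(0.993800+0.980400+0.947100+0.913700+0.905800))/(1+683/28021) = 4317/5000 ≈ 0.863400

1 1/2 4969/5000
2 1 2451/2500
3 3/2 9471/10000
4 2 9137/10000
5 5/2 4529/5000
6 3 4317/5000
s(0.5y) = (1/(4969/5000) − 1)/(1/2) = 62/4969 ≈ 1.2477%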